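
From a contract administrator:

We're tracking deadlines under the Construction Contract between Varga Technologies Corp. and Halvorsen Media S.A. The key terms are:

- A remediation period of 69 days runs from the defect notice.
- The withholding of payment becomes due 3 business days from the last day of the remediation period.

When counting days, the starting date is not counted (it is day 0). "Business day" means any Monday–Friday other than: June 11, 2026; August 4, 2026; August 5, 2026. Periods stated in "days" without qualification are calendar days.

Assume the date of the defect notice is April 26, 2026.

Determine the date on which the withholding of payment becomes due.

July 8, 2026

The last day of the remediation period: April 26, 2026 + 69 days = July 4, 2026.
The date on which the withholding of payment becomes due: 3 business days after Saturday, July 4, 2026, skipping weekends — Jul 6, Jul 7, Jul 8 — lands on Wednesday, July 8, 2026.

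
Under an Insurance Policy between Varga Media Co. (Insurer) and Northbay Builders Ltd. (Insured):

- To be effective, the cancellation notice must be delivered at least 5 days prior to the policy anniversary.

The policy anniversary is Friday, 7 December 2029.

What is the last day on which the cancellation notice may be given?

Counting back 5 calendar days from 7 December 2029 gives 2 December 2029.

2 December 2029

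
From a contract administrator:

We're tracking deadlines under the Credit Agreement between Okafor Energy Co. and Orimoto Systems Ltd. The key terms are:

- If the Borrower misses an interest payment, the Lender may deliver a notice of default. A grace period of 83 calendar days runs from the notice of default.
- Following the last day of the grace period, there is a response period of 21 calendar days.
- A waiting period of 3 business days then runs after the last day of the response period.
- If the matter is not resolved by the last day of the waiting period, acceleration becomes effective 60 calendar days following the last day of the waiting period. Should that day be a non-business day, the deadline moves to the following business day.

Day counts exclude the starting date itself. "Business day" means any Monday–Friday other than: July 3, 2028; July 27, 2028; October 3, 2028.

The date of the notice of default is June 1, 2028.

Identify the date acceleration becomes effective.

November 17, 2028

The last day of the grace period: June 1, 2028 + 83 days = August 23, 2028.
Adding 21 calendar days to August 23, 2028 gives September 13, 2028, which is the last day of the response period.
The last day of the waiting period: 3 business days after Wednesday, September 13, 2028, skipping weekends — Sep 14, Sep 15, Sep 18 — lands on Monday, September 18, 2028.
Adding 60 calendar days to September 18, 2028 gives November 17, 2028, which is the date acceleration becomes effective. November 17, 2028 is a Friday and is not a listed holiday, so no roll-forward applies.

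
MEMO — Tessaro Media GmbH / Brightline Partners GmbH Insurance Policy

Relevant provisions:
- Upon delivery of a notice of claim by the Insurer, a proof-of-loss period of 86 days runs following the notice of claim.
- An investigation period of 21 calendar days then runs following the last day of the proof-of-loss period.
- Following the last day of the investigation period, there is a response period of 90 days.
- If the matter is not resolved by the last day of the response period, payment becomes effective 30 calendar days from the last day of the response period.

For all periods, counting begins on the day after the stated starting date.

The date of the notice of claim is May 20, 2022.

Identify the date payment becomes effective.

The last day of the proof-of-loss period: May 20, 2022 + 86 days = August 14, 2022.
The last day of the investigation period: August 14, 2022 + 21 days = September 4, 2022.
Adding 90 calendar days to September 4, 2022 gives December 3, 2022, which is the last day of the response period.
Adding 30 calendar days to December 3, 2022 gives January 2, 2023, which is the date payment becomes effective.

January 2, 2023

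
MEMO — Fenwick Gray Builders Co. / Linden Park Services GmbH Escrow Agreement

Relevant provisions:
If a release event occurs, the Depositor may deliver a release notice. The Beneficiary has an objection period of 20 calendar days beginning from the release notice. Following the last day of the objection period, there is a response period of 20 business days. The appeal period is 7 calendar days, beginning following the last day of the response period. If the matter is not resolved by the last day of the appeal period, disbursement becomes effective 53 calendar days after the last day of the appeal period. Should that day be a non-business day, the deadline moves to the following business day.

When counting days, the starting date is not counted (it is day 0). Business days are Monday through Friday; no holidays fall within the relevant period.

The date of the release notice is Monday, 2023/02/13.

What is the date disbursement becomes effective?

2023/05/30

The last day of the objection period: 20 calendar days after 2023/02/13 is 2023/03/05.
From Sunday, 2023/03/05, 20 business days (Mar 6, Mar 7, Mar 8, Mar 9, …, Mar 29, Mar 30, Mar 31, skipping weekends) brings us to Friday, 2023/03/31, which is the last day of the response period.
The last day of the appeal period: 7 calendar days after 2023/03/31 is 2023/04/07.
The date disbursement becomes effective: 53 calendar days after 2023/04/07 is 2023/05/30. 2023/05/30 is a Tuesday, so no roll-forward applies.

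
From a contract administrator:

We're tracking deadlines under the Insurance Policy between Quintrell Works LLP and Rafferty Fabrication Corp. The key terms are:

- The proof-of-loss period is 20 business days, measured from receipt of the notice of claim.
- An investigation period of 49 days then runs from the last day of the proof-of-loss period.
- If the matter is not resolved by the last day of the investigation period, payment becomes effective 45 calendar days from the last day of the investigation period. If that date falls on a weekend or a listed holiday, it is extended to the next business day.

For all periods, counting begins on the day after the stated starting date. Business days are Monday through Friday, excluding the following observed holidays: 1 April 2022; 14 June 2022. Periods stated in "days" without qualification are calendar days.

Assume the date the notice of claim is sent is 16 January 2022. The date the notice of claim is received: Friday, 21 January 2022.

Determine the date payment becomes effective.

23 May 2022

The last day of the proof-of-loss period: counting 20 business days from Friday, 21 January 2022 (Jan 24, Jan 25, Jan 26, Jan 27, …, Feb 16, Feb 17, Feb 18, skipping weekends) reaches Friday, 18 February 2022.
The last day of the investigation period: 49 calendar days after 18 February 2022 is 8 April 2022.
The date payment becomes effective: 45 calendar days after 8 April 2022 is 23 May 2022. 23 May 2022 is a Monday and is not a listed holiday, so no roll-forward applies.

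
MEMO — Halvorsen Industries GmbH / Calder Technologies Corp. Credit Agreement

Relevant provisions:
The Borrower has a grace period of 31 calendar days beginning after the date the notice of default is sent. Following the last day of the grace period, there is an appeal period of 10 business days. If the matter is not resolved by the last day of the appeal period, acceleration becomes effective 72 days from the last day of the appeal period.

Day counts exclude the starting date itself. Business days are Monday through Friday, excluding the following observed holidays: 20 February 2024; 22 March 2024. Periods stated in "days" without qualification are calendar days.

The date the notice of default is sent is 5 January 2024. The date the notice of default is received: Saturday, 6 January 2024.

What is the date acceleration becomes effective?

1 May 2024

The last day of the grace period: 5 January 2024 + 31 days = 5 February 2024.
The last day of the appeal period: 10 business days after Monday, 5 February 2024, skipping weekends — Feb 6, Feb 7, Feb 8, Feb 9, Feb 12, Feb 13, Feb 14, Feb 15, Feb 16, Feb 19 — lands on Monday, 19 February 2024.
The date acceleration becomes effective: 19 February 2024 + 72 days = 1 May 2024.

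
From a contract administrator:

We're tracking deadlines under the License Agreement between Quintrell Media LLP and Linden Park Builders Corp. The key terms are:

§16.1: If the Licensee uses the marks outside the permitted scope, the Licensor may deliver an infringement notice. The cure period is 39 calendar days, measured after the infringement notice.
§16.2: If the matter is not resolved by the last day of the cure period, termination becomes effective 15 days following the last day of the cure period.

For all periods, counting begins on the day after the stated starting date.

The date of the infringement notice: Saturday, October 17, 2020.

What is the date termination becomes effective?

December 10, 2020

Adding 39 calendar days to October 17, 2020 gives November 25, 2020, which is the last day of the cure period.
The date termination becomes effective: November 25, 2020 + 15 days = December 10, 2020.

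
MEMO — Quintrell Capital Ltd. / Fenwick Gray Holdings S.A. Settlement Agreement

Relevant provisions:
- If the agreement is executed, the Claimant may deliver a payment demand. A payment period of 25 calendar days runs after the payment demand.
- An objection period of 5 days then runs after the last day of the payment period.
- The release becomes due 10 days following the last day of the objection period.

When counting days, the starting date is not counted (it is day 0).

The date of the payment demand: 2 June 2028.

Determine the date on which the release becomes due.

The last day of the payment period: 25 calendar days after 2 June 2028 is 27 June 2028.
Adding 5 calendar days to 27 June 2028 gives 2 July 2028, which is the last day of the objection period.
The date on which the release becomes due: 10 calendar days after 2 July 2028 is 12 July 2028.

12 July 2028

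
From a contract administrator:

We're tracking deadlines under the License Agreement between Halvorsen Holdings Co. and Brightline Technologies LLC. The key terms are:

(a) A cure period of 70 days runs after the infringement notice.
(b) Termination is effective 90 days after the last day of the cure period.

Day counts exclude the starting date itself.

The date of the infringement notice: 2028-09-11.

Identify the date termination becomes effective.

The last day of the cure period: 2028-09-11 + 70 days = 2028-11-20.
Adding 90 calendar days to 2028-11-20 gives 2029-02-18, which is the date termination becomes effective.

2029-02-18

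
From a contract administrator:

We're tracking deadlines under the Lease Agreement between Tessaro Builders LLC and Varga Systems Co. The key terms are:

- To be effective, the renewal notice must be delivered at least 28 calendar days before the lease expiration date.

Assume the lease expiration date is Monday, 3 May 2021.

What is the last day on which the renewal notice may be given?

Counting back 28 calendar days from 3 May 2021 gives 5 April 2021.

5 April 2021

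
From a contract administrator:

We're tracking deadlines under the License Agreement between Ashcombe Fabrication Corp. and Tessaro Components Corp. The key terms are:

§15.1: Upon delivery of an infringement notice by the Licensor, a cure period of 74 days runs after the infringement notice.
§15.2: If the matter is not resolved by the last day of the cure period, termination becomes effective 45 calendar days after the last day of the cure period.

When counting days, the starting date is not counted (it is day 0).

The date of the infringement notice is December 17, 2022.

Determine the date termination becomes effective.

The last day of the cure period: December 17, 2022 + 74 days = March 1, 2023.
The date termination becomes effective: 45 calendar days after March 1, 2023 is April 15, 2023.

April 15, 2023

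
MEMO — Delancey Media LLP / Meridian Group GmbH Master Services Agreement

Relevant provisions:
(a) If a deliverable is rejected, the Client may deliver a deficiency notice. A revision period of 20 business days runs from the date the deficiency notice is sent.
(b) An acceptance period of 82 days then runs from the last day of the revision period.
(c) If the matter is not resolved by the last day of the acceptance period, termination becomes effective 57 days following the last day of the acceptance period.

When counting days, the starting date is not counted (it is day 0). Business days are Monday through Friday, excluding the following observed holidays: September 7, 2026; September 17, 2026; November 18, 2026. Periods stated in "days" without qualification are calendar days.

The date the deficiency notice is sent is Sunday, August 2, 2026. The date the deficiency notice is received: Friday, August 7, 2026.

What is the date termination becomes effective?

January 14, 2027

The last day of the revision period: 20 business days after Sunday, August 2, 2026, skipping weekends — Aug 3, Aug 4, Aug 5, Aug 6, …, Aug 26, Aug 27, Aug 28 — lands on Friday, August 28, 2026.
The last day of the acceptance period: August 28, 2026 + 82 days = November 18, 2026.
The date termination becomes effective: November 18, 2026 + 57 days = January 14, 2027.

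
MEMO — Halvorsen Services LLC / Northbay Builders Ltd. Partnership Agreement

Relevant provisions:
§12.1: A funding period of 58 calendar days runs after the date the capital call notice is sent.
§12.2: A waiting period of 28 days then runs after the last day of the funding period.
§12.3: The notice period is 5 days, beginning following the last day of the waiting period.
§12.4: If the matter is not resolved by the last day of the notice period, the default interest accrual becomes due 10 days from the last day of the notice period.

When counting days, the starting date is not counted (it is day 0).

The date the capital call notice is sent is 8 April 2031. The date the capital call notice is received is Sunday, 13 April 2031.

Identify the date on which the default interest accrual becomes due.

18 July 2031

The last day of the funding period: 8 April 2031 + 58 days = 5 June 2031.
Adding 28 calendar days to 5 June 2031 gives 3 July 2031, which is the last day of the waiting period.
Adding 5 calendar days to 3 July 2031 gives 8 July 2031, which is the last day of the notice period.
The date on which the default interest accrual becomes due: 10 calendar days after 8 July 2031 is 18 July 2031.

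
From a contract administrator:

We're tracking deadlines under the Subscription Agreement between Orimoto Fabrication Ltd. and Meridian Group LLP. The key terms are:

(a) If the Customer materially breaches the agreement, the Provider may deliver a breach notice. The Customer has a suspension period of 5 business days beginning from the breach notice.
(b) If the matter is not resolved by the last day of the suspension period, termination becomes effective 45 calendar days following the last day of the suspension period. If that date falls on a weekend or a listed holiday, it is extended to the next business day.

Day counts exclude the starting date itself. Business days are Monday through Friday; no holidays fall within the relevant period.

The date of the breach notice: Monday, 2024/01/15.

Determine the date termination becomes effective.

From Monday, 2024/01/15, 5 business days (Jan 16, Jan 17, Jan 18, Jan 19, Jan 22, skipping weekends) brings us to Monday, 2024/01/22, which is the last day of the suspension period.
The date termination becomes effective: 45 calendar days after 2024/01/22 is 2024/03/07. 2024/03/07 is a Thursday, so no roll-forward applies.

2024/03/07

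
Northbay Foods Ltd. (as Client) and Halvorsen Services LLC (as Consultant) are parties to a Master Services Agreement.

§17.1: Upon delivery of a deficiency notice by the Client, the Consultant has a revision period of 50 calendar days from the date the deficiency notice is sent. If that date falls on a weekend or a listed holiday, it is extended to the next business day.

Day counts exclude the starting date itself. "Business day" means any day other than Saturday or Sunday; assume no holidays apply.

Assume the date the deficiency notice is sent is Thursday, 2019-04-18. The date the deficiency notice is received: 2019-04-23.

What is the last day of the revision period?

The last day of the revision period: 2019-04-18 + 50 days = 2019-06-07. 2019-06-07 is a Friday, so no roll-forward applies.

2019-06-07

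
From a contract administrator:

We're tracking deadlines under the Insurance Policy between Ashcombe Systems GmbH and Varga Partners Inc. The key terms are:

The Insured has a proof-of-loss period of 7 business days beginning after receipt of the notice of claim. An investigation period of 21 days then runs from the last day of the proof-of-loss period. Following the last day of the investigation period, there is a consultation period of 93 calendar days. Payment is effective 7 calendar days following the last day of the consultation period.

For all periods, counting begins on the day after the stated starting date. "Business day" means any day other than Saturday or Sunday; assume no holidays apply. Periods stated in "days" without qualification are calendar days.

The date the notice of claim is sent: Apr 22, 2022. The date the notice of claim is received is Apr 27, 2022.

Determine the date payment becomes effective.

Sep 4, 2022

The last day of the proof-of-loss period: 7 business days after Wednesday, Apr 27, 2022, skipping weekends — Apr 28, Apr 29, May 2, May 3, May 4, May 5, May 6 — lands on Friday, May 6, 2022.
Adding 21 calendar days to May 6, 2022 gives May 27, 2022, which is the last day of the investigation period.
The last day of the consultation period: May 27, 2022 + 93 days = Aug 28, 2022.
The date payment becomes effective: 7 calendar days after Aug 28, 2022 is Sep 4, 2022.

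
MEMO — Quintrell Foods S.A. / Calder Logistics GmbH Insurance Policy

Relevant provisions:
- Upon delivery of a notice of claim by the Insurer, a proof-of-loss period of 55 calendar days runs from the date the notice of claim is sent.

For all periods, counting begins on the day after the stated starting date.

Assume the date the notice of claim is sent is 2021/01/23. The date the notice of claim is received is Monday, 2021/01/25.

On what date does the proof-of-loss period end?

2021/03/19

Adding 55 calendar days to 2021/01/23 gives 2021/03/19, which is the last day of the proof-of-loss period.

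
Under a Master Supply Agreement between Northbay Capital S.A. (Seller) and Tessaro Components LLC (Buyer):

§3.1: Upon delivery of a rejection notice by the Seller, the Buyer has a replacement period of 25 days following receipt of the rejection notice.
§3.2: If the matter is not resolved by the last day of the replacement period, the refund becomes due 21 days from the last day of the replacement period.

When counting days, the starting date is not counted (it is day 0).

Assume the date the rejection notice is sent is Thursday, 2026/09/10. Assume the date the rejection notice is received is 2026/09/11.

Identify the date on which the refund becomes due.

2026/10/27

The last day of the replacement period: 25 calendar days after 2026/09/11 is 2026/10/06.
The date on which the refund becomes due: 21 calendar days after 2026/10/06 is 2026/10/27.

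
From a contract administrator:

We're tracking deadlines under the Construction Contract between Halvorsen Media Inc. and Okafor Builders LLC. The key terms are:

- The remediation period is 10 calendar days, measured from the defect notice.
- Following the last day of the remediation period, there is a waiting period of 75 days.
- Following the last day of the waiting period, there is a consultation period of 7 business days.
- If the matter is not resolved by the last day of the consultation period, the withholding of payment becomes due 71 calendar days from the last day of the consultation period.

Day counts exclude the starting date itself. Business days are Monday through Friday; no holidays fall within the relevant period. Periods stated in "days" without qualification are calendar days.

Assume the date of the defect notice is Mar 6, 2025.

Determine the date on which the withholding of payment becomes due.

The last day of the remediation period: 10 calendar days after Mar 6, 2025 is Mar 16, 2025.
Adding 75 calendar days to Mar 16, 2025 gives May 30, 2025, which is the last day of the waiting period.
The last day of the consultation period: 7 business days after Friday, May 30, 2025, skipping weekends — Jun 2, Jun 3, Jun 4, Jun 5, Jun 6, Jun 9, Jun 10 — lands on Tuesday, Jun 10, 2025.
The date on which the withholding of payment becomes due: Jun 10, 2025 + 71 days = Aug 20, 2025.

Aug 20, 2025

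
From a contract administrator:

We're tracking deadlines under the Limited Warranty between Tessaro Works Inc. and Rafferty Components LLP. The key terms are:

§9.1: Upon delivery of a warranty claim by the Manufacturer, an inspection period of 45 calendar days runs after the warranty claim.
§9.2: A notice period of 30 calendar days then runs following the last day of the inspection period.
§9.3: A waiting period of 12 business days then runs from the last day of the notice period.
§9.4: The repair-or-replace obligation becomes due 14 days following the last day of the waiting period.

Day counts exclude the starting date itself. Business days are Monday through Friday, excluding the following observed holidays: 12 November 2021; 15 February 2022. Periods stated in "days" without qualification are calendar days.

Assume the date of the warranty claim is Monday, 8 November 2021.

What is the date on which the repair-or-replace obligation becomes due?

22 February 2022

The last day of the inspection period: 45 calendar days after 8 November 2021 is 23 December 2021.
Adding 30 calendar days to 23 December 2021 gives 22 January 2022, which is the last day of the notice period.
From Saturday, 22 January 2022, 12 business days (Jan 24, Jan 25, Jan 26, Jan 27, …, Feb 4, Feb 7, Feb 8, skipping weekends) brings us to Tuesday, 8 February 2022, which is the last day of the waiting period.
The date on which the repair-or-replace obligation becomes due: 8 February 2022 + 14 days = 22 February 2022.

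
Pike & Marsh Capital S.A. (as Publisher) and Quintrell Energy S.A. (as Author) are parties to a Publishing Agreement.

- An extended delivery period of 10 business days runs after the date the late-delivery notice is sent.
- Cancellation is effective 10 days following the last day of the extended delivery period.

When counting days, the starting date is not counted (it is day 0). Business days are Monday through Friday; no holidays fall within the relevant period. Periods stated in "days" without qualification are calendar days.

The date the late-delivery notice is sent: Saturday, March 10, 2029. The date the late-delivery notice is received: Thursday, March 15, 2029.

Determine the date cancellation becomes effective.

April 2, 2029

The last day of the extended delivery period: counting 10 business days from Saturday, March 10, 2029 (Mar 12, Mar 13, Mar 14, Mar 15, Mar 16, Mar 19, Mar 20, Mar 21, Mar 22, Mar 23, skipping weekends) reaches Friday, March 23, 2029.
Adding 10 calendar days to March 23, 2029 gives April 2, 2029, which is the date cancellation becomes effective.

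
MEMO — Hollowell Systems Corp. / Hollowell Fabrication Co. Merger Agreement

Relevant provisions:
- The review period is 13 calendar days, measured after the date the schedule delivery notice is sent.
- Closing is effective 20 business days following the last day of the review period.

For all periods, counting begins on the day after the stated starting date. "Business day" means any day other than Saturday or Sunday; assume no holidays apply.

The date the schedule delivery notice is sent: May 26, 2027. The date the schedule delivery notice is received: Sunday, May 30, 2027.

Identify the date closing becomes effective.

Jul 6, 2027

The last day of the review period: 13 calendar days after May 26, 2027 is Jun 8, 2027.
The date closing becomes effective: counting 20 business days from Tuesday, Jun 8, 2027 (Jun 9, Jun 10, Jun 11, Jun 14, …, Jul 2, Jul 5, Jul 6, skipping weekends) reaches Tuesday, Jul 6, 2027.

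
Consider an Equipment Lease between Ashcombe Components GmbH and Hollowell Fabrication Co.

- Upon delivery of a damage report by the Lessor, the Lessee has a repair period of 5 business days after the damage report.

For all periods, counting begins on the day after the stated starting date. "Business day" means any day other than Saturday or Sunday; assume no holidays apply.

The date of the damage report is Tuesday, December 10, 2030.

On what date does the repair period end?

December 17, 2030

The last day of the repair period: 5 business days after Tuesday, December 10, 2030, skipping weekends — Dec 11, Dec 12, Dec 13, Dec 16, Dec 17 — lands on Tuesday, December 17, 2030.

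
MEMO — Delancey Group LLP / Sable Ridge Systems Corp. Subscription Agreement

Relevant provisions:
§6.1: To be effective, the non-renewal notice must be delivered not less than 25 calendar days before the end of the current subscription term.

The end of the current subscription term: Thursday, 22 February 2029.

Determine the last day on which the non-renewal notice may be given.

28 January 2029

Counting back 25 calendar days from 22 February 2029 gives 28 January 2029.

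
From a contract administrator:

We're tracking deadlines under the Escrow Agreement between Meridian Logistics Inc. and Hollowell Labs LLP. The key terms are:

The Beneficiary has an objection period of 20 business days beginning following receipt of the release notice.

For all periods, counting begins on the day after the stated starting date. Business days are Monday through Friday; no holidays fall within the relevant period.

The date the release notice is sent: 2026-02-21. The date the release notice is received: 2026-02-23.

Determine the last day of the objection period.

2026-03-23

The last day of the objection period: 20 business days after Monday, 2026-02-23, skipping weekends — Feb 24, Feb 25, Feb 26, Feb 27, …, Mar 19, Mar 20, Mar 23 — lands on Monday, 2026-03-23.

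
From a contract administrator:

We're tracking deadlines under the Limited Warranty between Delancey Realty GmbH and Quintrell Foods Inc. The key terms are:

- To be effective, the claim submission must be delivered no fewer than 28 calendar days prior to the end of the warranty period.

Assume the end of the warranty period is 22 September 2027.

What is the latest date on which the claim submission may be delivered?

25 August 2027

22 September 2027 minus 28 days is 25 August 2027.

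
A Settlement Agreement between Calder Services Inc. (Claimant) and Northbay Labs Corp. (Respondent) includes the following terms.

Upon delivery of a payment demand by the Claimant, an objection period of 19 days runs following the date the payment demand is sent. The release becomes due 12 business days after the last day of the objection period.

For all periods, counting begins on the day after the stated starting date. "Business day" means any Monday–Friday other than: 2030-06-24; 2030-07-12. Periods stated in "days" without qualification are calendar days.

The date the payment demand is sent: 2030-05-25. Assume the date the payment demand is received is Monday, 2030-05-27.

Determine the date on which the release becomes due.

2030-07-02

The last day of the objection period: 19 calendar days after 2030-05-25 is 2030-06-13.
The date on which the release becomes due: 12 business days after Thursday, 2030-06-13, skipping weekends and the listed holiday on Jun 24 — Jun 14, Jun 17, Jun 18, Jun 19, …, Jun 28, Jul 1, Jul 2 — lands on Tuesday, 2030-07-02.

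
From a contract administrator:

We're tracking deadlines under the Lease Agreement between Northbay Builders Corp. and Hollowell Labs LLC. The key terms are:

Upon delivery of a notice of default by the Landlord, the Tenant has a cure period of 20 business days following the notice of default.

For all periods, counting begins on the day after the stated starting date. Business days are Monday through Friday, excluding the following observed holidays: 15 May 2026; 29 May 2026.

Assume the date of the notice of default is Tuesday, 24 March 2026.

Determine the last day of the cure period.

21 April 2026

The last day of the cure period: counting 20 business days from Tuesday, 24 March 2026 (Mar 25, Mar 26, Mar 27, Mar 30, …, Apr 17, Apr 20, Apr 21, skipping weekends) reaches Tuesday, 21 April 2026.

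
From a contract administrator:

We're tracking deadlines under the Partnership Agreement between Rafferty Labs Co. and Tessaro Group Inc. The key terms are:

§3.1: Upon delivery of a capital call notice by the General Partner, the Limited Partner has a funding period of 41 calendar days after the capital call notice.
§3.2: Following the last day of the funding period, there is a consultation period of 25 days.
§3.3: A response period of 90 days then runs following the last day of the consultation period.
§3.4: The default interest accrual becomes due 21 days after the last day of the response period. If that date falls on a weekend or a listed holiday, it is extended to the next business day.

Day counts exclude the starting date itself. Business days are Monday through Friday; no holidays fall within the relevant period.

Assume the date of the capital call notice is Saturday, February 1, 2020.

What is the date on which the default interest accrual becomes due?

July 27, 2020

The last day of the funding period: 41 calendar days after February 1, 2020 is March 13, 2020.
Adding 25 calendar days to March 13, 2020 gives April 7, 2020, which is the last day of the consultation period.
The last day of the response period: 90 calendar days after April 7, 2020 is July 6, 2020.
Adding 21 calendar days to July 6, 2020 gives July 27, 2020, which is the date on which the default interest accrual becomes due. July 27, 2020 is a Monday, so no roll-forward applies.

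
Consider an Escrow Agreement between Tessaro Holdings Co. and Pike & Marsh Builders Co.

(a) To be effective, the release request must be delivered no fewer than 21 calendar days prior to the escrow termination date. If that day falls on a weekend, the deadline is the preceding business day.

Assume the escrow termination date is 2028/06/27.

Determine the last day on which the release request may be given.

2028/06/06

Counting back 21 calendar days from 2028/06/27 gives 2028/06/06. That is a Tuesday, so no adjustment is needed.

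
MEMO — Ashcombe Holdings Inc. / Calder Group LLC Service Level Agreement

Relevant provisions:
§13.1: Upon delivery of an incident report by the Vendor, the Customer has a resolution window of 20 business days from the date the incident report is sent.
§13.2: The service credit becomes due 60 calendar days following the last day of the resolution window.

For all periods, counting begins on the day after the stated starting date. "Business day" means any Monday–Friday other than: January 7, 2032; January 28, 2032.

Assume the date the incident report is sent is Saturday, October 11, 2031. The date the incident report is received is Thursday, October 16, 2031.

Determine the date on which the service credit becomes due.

January 6, 2032

From Saturday, October 11, 2031, 20 business days (Oct 13, Oct 14, Oct 15, Oct 16, …, Nov 5, Nov 6, Nov 7, skipping weekends) brings us to Friday, November 7, 2031, which is the last day of the resolution window.
The date on which the service credit becomes due: 60 calendar days after November 7, 2031 is January 6, 2032.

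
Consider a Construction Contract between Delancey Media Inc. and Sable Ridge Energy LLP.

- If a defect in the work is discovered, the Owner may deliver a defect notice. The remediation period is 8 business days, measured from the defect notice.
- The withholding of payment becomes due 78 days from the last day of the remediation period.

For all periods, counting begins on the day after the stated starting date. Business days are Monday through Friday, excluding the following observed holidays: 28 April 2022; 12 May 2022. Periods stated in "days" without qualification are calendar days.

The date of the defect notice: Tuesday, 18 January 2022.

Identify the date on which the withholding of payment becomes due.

16 April 2022

The last day of the remediation period: counting 8 business days from Tuesday, 18 January 2022 (Jan 19, Jan 20, Jan 21, Jan 24, Jan 25, Jan 26, Jan 27, Jan 28, skipping weekends) reaches Friday, 28 January 2022.
The date on which the withholding of payment becomes due: 78 calendar days after 28 January 2022 is 16 April 2022.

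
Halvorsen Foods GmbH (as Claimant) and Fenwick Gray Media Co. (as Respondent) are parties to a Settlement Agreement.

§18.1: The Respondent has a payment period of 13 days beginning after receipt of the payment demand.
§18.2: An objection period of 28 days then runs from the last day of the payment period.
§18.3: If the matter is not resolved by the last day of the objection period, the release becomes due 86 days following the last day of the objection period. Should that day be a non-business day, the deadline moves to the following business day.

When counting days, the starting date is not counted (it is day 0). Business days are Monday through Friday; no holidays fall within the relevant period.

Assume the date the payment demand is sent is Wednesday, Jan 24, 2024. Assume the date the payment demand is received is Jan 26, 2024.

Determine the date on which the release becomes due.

Jun 3, 2024

The last day of the payment period: 13 calendar days after Jan 26, 2024 is Feb 8, 2024.
The last day of the objection period: Feb 8, 2024 + 28 days = Mar 7, 2024.
Adding 86 calendar days to Mar 7, 2024 gives Jun 1, 2024, which is the date on which the release becomes due. That falls on a Saturday, so it rolls to the next business day, Monday, Jun 3, 2024.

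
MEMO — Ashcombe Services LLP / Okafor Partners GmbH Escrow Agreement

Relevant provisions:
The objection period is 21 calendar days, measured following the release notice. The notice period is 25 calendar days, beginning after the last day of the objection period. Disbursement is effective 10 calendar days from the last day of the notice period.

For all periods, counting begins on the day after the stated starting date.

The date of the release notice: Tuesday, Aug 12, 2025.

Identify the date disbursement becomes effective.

The last day of the objection period: Aug 12, 2025 + 21 days = Sep 2, 2025.
Adding 25 calendar days to Sep 2, 2025 gives Sep 27, 2025, which is the last day of the notice period.
Adding 10 calendar days to Sep 27, 2025 gives Oct 7, 2025, which is the date disbursement becomes effective.

Oct 7, 2025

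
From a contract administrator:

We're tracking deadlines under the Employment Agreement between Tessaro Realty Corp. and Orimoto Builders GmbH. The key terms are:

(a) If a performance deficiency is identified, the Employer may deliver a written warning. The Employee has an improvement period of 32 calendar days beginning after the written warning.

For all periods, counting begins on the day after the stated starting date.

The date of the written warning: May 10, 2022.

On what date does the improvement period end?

Jun 11, 2022

The last day of the improvement period: May 10, 2022 + 32 days = Jun 11, 2022.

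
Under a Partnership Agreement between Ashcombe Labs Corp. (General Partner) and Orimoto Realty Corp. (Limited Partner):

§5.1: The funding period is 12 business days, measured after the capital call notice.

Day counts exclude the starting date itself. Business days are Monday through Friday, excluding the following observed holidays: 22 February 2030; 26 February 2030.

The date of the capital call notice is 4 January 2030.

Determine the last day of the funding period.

The last day of the funding period: counting 12 business days from Friday, 4 January 2030 (Jan 7, Jan 8, Jan 9, Jan 10, …, Jan 18, Jan 21, Jan 22, skipping weekends) reaches Tuesday, 22 January 2030.

22 January 2030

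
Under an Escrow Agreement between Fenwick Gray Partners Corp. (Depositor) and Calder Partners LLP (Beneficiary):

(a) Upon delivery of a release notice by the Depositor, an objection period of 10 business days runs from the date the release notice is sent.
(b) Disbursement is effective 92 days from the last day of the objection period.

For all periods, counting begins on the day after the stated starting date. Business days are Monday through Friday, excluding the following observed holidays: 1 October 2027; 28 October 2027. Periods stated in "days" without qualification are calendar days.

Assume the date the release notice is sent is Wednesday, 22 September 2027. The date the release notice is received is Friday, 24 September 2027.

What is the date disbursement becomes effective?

7 January 2028

The last day of the objection period: 10 business days after Wednesday, 22 September 2027, skipping weekends and the listed holiday on Oct 1 — Sep 23, Sep 24, Sep 27, Sep 28, Sep 29, Sep 30, Oct 4, Oct 5, Oct 6, Oct 7 — lands on Thursday, 7 October 2027.
The date disbursement becomes effective: 7 October 2027 + 92 days = 7 January 2028.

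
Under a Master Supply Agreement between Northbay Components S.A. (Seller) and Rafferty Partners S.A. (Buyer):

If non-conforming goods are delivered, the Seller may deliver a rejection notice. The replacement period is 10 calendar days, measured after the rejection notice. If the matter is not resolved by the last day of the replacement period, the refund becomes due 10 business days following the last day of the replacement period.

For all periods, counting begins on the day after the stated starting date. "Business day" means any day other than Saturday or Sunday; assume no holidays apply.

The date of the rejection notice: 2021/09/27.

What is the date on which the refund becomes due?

2021/10/21

The last day of the replacement period: 10 calendar days after 2021/09/27 is 2021/10/07.
From Thursday, 2021/10/07, 10 business days (Oct 8, Oct 11, Oct 12, Oct 13, Oct 14, Oct 15, Oct 18, Oct 19, Oct 20, Oct 21, skipping weekends) brings us to Thursday, 2021/10/21, which is the date on which the refund becomes due.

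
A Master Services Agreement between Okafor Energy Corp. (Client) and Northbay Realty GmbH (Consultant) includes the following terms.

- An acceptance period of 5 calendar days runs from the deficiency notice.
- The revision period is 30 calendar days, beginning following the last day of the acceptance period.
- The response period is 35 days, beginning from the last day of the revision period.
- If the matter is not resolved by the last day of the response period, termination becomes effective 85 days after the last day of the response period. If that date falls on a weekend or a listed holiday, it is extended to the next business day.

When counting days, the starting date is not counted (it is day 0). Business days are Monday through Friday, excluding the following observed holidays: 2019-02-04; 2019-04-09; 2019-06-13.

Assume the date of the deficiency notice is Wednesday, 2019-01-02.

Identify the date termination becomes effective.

The last day of the acceptance period: 2019-01-02 + 5 days = 2019-01-07.
Adding 30 calendar days to 2019-01-07 gives 2019-02-06, which is the last day of the revision period.
The last day of the response period: 2019-02-06 + 35 days = 2019-03-13.
The date termination becomes effective: 85 calendar days after 2019-03-13 is 2019-06-06. 2019-06-06 is a Thursday and is not a listed holiday, so no roll-forward applies.

2019-06-06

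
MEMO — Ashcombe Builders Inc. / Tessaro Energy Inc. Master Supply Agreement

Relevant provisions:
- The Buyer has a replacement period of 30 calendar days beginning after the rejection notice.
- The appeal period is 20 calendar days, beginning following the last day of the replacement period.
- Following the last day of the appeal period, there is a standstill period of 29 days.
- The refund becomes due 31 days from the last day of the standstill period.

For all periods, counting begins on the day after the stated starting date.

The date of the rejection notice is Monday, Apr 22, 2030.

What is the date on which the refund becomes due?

The last day of the replacement period: Apr 22, 2030 + 30 days = May 22, 2030.
The last day of the appeal period: 20 calendar days after May 22, 2030 is Jun 11, 2030.
The last day of the standstill period: Jun 11, 2030 + 29 days = Jul 10, 2030.
The date on which the refund becomes due: 31 calendar days after Jul 10, 2030 is Aug 10, 2030.

Aug 10, 2030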